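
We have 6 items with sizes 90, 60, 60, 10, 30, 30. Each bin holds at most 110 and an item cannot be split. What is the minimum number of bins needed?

3

Total = 90 + 60 + 60 + 30 + 30 + 10 = 280.
Lower bound: ⌈280/110⌉ = 3 bins.
A packing using 3 bins:
  bin 1: 90 + 10 = 100
  bin 2: 60 + 30 = 90
  bin 3: 60 + 30 = 90
This matches the lower bound, so 3 is optimal.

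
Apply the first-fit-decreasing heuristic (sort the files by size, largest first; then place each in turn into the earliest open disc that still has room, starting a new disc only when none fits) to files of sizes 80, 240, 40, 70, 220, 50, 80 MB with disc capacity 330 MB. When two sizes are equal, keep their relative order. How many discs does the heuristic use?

Sorted descending: 240, 220, 80, 80, 70, 50, 40.
  240 → disc 1 (new)  [load 240/330]
  220 → disc 2 (new)  [load 220/330]
  80 → disc 1  [load 320/330]
  80 → disc 2  [load 300/330]
  70 → disc 3 (new)  [load 70/330]
  50 → disc 3  [load 120/330]
  40 → disc 3  [load 160/330]
3 discs opened.

3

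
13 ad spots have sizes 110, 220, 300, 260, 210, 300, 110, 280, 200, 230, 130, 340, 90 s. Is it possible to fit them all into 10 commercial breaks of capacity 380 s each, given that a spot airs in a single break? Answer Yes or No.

A valid assignment using 9 commercial breaks:
  break 1: 340 = 340
  break 2: 300 = 300
  break 3: 300 = 300
  break 4: 280 + 90 = 370
  break 5: 260 + 110 = 370
  break 6: 230 + 130 = 360
  break 7: 220 + 110 = 330
  break 8: 210 = 210
  break 9: 200 = 200
That uses only 9 ≤ 10, so 10 commercial breaks are enough.

Yes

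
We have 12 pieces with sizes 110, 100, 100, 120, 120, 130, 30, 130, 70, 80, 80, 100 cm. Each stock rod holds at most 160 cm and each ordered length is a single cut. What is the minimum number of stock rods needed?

Total = 130 + 130 + 120 + 120 + 110 + 100 + 100 + 100 + 80 + 80 + 70 + 30 = 1170 cm.
Lower bound: ⌈1170/160⌉ = 8 stock rods.
A packing using 10 stock rods:
  stock rod 1: 130 + 30 = 160
  stock rod 2: 130 = 130
  stock rod 3: 120 = 120
  stock rod 4: 120 = 120
  stock rod 5: 110 = 110
  stock rod 6: 100 = 100
  stock rod 7: 100 = 100
  stock rod 8: 100 = 100
  stock rod 9: 80 + 80 = 160
  stock rod 10: 70 = 70
No arrangement into 9 stock rods stays within capacity, so 10 is optimal.

10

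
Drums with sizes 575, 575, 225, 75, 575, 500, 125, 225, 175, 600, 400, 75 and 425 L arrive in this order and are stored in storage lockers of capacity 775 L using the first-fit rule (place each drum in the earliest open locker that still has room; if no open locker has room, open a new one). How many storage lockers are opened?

  575 → locker 1 (new)  [load 575/775]
  575 → locker 2 (new)  [load 575/775]
  225 → locker 3 (new)  [load 225/775]
  75 → locker 1  [load 650/775]
  575 → locker 4 (new)  [load 575/775]
  500 → locker 3  [load 725/775]
  125 → locker 1  [load 775/775]
  225 → locker 5 (new)  [load 225/775]
  175 → locker 2  [load 750/775]
  600 → locker 6 (new)  [load 600/775]
  400 → locker 5  [load 625/775]
  75 → locker 4  [load 650/775]
  425 → locker 7 (new)  [load 425/775]
7 storage lockers opened.

7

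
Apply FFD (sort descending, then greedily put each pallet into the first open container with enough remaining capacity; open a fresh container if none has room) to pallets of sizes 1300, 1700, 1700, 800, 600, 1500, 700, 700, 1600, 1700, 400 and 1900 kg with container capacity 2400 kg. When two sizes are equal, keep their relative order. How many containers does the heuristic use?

Sorted descending: 1900, 1700, 1700, 1700, 1600, 1500, 1300, 800, 700, 700, 600, 400.
  1900 → container 1 (new)  [load 1900/2400]
  1700 → container 2 (new)  [load 1700/2400]
  1700 → container 3 (new)  [load 1700/2400]
  1700 → container 4 (new)  [load 1700/2400]
  1600 → container 5 (new)  [load 1600/2400]
  1500 → container 6 (new)  [load 1500/2400]
  1300 → container 7 (new)  [load 1300/2400]
  800 → container 5  [load 2400/2400]
  700 → container 2  [load 2400/2400]
  700 → container 3  [load 2400/2400]
  600 → container 4  [load 2300/2400]
  400 → container 1  [load 2300/2400]
7 containers opened.

7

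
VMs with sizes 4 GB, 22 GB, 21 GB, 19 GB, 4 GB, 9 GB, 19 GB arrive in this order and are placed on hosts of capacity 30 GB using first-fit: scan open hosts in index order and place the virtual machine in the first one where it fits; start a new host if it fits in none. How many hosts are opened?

  4 → host 1 (new)  [load 4/30]
  22 → host 1  [load 26/30]
  21 → host 2 (new)  [load 21/30]
  19 → host 3 (new)  [load 19/30]
  4 → host 1  [load 30/30]
  9 → host 2  [load 30/30]
  19 → host 4 (new)  [load 19/30]
4 hosts opened.

4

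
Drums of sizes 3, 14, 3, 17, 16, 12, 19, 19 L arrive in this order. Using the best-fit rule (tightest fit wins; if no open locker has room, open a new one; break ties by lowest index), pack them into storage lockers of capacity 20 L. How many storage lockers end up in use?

  3 → locker 1 (new)  [load 3/20]
  14 → locker 1  [load 17/20]
  3 → locker 1  [load 20/20]
  17 → locker 2 (new)  [load 17/20]
  16 → locker 3 (new)  [load 16/20]
  12 → locker 4 (new)  [load 12/20]
  19 → locker 5 (new)  [load 19/20]
  19 → locker 6 (new)  [load 19/20]
6 storage lockers opened.

6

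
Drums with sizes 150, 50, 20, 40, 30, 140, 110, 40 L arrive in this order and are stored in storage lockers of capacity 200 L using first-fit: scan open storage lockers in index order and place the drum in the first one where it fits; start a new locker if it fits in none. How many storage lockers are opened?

  150 → locker 1 (new)  [load 150/200]
  50 → locker 1  [load 200/200]
  20 → locker 2 (new)  [load 20/200]
  40 → locker 2  [load 60/200]
  30 → locker 2  [load 90/200]
  140 → locker 3 (new)  [load 140/200]
  110 → locker 2  [load 200/200]
  40 → locker 3  [load 180/200]
3 storage lockers opened.

3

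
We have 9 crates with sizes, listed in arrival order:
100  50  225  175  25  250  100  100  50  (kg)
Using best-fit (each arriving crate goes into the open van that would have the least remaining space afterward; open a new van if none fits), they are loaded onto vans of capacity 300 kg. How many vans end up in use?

  100 → van 1 (new)  [load 100/300]
  50 → van 1  [load 150/300]
  225 → van 2 (new)  [load 225/300]
  175 → van 3 (new)  [load 175/300]
  25 → van 2  [load 250/300]
  250 → van 4 (new)  [load 250/300]
  100 → van 3  [load 275/300]
  100 → van 1  [load 250/300]
  50 → van 1  [load 300/300]
4 vans opened.

4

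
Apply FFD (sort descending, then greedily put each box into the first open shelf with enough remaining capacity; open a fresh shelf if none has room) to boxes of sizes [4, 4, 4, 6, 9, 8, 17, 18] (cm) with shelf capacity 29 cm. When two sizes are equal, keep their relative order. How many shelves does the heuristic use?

Sorted descending: 18, 17, 9, 8, 6, 4, 4, 4.
  18 → shelf 1 (new)  [load 18/29]
  17 → shelf 2 (new)  [load 17/29]
  9 → shelf 1  [load 27/29]
  8 → shelf 2  [load 25/29]
  6 → shelf 3 (new)  [load 6/29]
  4 → shelf 2  [load 29/29]
  4 → shelf 3  [load 10/29]
  4 → shelf 3  [load 14/29]
3 shelves opened.

3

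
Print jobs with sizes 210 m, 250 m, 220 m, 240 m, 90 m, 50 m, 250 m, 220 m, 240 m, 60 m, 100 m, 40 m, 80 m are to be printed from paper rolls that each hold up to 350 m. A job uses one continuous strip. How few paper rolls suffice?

7

Total = 250 + 250 + 240 + 240 + 220 + 220 + 210 + 100 + 90 + 80 + 60 + 50 + 40 = 2050 m.
Lower bound: ⌈2050/350⌉ = 6 paper rolls.
Also, 7 print jobs each exceed 175 m, and no two of those can share a roll, so at least 7 paper rolls are needed.
A packing using 7 paper rolls:
  roll 1: 250 + 100 = 350
  roll 2: 250 + 90 = 340
  roll 3: 240 + 80 = 320
  roll 4: 240 + 60 + 50 = 350
  roll 5: 220 + 40 = 260
  roll 6: 220 = 220
  roll 7: 210 = 210
This matches the lower bound, so 7 is optimal.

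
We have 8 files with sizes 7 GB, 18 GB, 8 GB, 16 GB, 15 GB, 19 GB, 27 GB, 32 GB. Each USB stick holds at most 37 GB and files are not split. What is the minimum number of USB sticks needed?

Total = 32 + 27 + 19 + 18 + 16 + 15 + 8 + 7 = 142 GB.
Lower bound: ⌈142/37⌉ = 4 USB sticks.
A packing using 5 USB sticks:
  USB stick 1: 32 = 32
  USB stick 2: 27 + 8 = 35
  USB stick 3: 19 + 18 = 37
  USB stick 4: 16 + 15 = 31
  USB stick 5: 7 = 7
No arrangement into 4 USB sticks stays within capacity, so 5 is optimal.

5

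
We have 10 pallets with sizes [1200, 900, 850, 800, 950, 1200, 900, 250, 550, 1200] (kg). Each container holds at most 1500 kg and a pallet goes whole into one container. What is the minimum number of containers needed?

Total = 1200 + 1200 + 1200 + 950 + 900 + 900 + 850 + 800 + 550 + 250 = 8800 kg.
Lower bound: ⌈8800/1500⌉ = 6 containers.
Also, 8 pallets each exceed 750 kg, and no two of those can share a container, so at least 8 containers are needed.
A packing using 8 containers:
  container 1: 1200 + 250 = 1450
  container 2: 1200 = 1200
  container 3: 1200 = 1200
  container 4: 950 + 550 = 1500
  container 5: 900 = 900
  container 6: 900 = 900
  container 7: 850 = 850
  container 8: 800 = 800
This matches the lower bound, so 8 is optimal.

8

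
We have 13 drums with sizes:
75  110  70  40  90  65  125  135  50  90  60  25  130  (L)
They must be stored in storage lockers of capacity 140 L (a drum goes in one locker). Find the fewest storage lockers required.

Total = 135 + 130 + 125 + 110 + 90 + 90 + 75 + 70 + 65 + 60 + 50 + 40 + 25 = 1065 L.
Lower bound: ⌈1065/140⌉ = 8 storage lockers.
A packing using 8 storage lockers:
  locker 1: 135 = 135
  locker 2: 130 = 130
  locker 3: 125 = 125
  locker 4: 110 + 25 = 135
  locker 5: 90 + 50 = 140
  locker 6: 90 + 40 = 130
  locker 7: 75 + 65 = 140
  locker 8: 70 + 60 = 130
This matches the lower bound, so 8 is optimal.

8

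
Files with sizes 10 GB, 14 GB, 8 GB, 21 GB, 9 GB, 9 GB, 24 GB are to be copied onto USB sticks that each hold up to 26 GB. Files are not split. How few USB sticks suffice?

4

Total = 24 + 21 + 14 + 10 + 9 + 9 + 8 = 95 GB.
Lower bound: ⌈95/26⌉ = 4 USB sticks.
A packing using 4 USB sticks:
  USB stick 1: 24 = 24
  USB stick 2: 21 = 21
  USB stick 3: 14 + 10 = 24
  USB stick 4: 9 + 9 + 8 = 26
This matches the lower bound, so 4 is optimal.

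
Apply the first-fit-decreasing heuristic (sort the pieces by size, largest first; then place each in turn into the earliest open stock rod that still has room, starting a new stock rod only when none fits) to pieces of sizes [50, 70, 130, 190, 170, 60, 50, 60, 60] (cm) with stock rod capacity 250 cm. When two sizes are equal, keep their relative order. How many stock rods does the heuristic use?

4

Sorted descending: 190, 170, 130, 70, 60, 60, 60, 50, 50.
  190 → stock rod 1 (new)  [load 190/250]
  170 → stock rod 2 (new)  [load 170/250]
  130 → stock rod 3 (new)  [load 130/250]
  70 → stock rod 2  [load 240/250]
  60 → stock rod 1  [load 250/250]
  60 → stock rod 3  [load 190/250]
  60 → stock rod 3  [load 250/250]
  50 → stock rod 4 (new)  [load 50/250]
  50 → stock rod 4  [load 100/250]
4 stock rods opened.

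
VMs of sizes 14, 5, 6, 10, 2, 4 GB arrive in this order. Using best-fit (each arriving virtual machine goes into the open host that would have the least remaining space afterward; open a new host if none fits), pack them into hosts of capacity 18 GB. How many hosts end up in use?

  14 → host 1 (new)  [load 14/18]
  5 → host 2 (new)  [load 5/18]
  6 → host 2  [load 11/18]
  10 → host 3 (new)  [load 10/18]
  2 → host 1  [load 16/18]
  4 → host 2  [load 15/18]
3 hosts opened.

3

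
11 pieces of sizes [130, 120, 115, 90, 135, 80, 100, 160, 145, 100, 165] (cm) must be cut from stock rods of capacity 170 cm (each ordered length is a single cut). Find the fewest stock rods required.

10

Total = 165 + 160 + 145 + 135 + 130 + 120 + 115 + 100 + 100 + 90 + 80 = 1340 cm.
Lower bound: ⌈1340/170⌉ = 8 stock rods.
Also, 10 pieces each exceed 85 cm, and no two of those can share a stock rod, so at least 10 stock rods are needed.
A packing using 10 stock rods:
  stock rod 1: 165 = 165
  stock rod 2: 160 = 160
  stock rod 3: 145 = 145
  stock rod 4: 135 = 135
  stock rod 5: 130 = 130
  stock rod 6: 120 = 120
  stock rod 7: 115 = 115
  stock rod 8: 100 = 100
  stock rod 9: 100 = 100
  stock rod 10: 90 + 80 = 170
This matches the lower bound, so 10 is optimal.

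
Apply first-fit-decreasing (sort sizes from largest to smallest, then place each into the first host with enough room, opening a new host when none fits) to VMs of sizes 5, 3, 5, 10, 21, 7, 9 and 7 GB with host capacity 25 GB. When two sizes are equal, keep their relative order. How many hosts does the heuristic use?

3

Sorted descending: 21, 10, 9, 7, 7, 5, 5, 3.
  21 → host 1 (new)  [load 21/25]
  10 → host 2 (new)  [load 10/25]
  9 → host 2  [load 19/25]
  7 → host 3 (new)  [load 7/25]
  7 → host 3  [load 14/25]
  5 → host 2  [load 24/25]
  5 → host 3  [load 19/25]
  3 → host 1  [load 24/25]
3 hosts opened.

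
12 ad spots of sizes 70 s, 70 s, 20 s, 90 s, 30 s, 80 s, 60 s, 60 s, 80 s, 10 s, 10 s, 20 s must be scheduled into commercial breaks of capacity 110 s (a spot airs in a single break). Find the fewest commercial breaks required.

7

Total = 90 + 80 + 80 + 70 + 70 + 60 + 60 + 30 + 20 + 20 + 10 + 10 = 600 s.
Lower bound: ⌈600/110⌉ = 6 commercial breaks.
Also, 7 ad spots each exceed 55 s, and no two of those can share a break, so at least 7 commercial breaks are needed.
A packing using 7 commercial breaks:
  break 1: 90 + 20 = 110
  break 2: 80 + 30 = 110
  break 3: 80 + 20 + 10 = 110
  break 4: 70 + 10 = 80
  break 5: 70 = 70
  break 6: 60 = 60
  break 7: 60 = 60
This matches the lower bound, so 7 is optimal.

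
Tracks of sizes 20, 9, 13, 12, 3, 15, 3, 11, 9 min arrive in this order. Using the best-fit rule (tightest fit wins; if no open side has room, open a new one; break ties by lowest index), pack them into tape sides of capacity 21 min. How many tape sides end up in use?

5

  20 → side 1 (new)  [load 20/21]
  9 → side 2 (new)  [load 9/21]
  13 → side 3 (new)  [load 13/21]
  12 → side 2  [load 21/21]
  3 → side 3  [load 16/21]
  15 → side 4 (new)  [load 15/21]
  3 → side 3  [load 19/21]
  11 → side 5 (new)  [load 11/21]
  9 → side 5  [load 20/21]
5 tape sides opened.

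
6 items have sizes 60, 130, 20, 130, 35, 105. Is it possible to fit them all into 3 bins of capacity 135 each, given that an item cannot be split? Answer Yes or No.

Total = 480; ⌈480/135⌉ = 4.
At least 4 bins are required, but only 3 are allowed.

No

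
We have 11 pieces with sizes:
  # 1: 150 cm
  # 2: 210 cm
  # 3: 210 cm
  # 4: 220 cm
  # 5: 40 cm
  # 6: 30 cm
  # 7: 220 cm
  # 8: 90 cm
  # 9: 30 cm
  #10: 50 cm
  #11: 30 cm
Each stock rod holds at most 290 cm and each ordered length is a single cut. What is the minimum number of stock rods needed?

5

Total = 220 + 220 + 210 + 210 + 150 + 90 + 50 + 40 + 30 + 30 + 30 = 1280 cm.
Lower bound: ⌈1280/290⌉ = 5 stock rods.
A packing using 5 stock rods:
  stock rod 1: 220 + 50 = 270
  stock rod 2: 220 + 40 + 30 = 290
  stock rod 3: 210 + 30 + 30 = 270
  stock rod 4: 210 = 210
  stock rod 5: 150 + 90 = 240
This matches the lower bound, so 5 is optimal.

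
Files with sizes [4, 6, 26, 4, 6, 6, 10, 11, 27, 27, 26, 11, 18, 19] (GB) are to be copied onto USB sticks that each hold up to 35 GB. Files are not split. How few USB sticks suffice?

7

Total = 27 + 27 + 26 + 26 + 19 + 18 + 11 + 11 + 10 + 6 + 6 + 6 + 4 + 4 = 201 GB.
Lower bound: ⌈201/35⌉ = 6 USB sticks.
A packing using 7 USB sticks:
  USB stick 1: 27 + 6 = 33
  USB stick 2: 27 + 6 = 33
  USB stick 3: 26 + 6 = 32
  USB stick 4: 26 + 4 + 4 = 34
  USB stick 5: 19 + 11 = 30
  USB stick 6: 18 + 11 = 29
  USB stick 7: 10 = 10
No arrangement into 6 USB sticks stays within capacity, so 7 is optimal.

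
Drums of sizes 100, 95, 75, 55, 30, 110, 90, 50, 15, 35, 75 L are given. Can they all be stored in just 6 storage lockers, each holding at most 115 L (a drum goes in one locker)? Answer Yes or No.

Total = 730 L; ⌈730/115⌉ = 7.
At least 7 storage lockers are required, but only 6 are allowed.

No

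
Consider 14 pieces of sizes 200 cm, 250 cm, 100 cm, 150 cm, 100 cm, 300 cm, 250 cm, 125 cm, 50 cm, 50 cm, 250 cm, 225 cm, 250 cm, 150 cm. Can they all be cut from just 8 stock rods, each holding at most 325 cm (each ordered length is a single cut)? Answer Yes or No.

No

Total = 2450 cm; ⌈2450/325⌉ = 8.
The bound of 8 does not rule out 8, but exhaustive search shows no assignment into 8 stock rods of capacity 325 cm exists — the minimum is 9.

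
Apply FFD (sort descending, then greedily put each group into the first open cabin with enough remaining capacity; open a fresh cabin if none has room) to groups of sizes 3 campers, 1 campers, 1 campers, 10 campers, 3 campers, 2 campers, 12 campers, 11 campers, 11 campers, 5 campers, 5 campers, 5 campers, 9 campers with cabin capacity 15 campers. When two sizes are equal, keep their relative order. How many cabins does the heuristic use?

6

Sorted descending: 12, 11, 11, 10, 9, 5, 5, 5, 3, 3, 2, 1, 1.
  12 → cabin 1 (new)  [load 12/15]
  11 → cabin 2 (new)  [load 11/15]
  11 → cabin 3 (new)  [load 11/15]
  10 → cabin 4 (new)  [load 10/15]
  9 → cabin 5 (new)  [load 9/15]
  5 → cabin 4  [load 15/15]
  5 → cabin 5  [load 14/15]
  5 → cabin 6 (new)  [load 5/15]
  3 → cabin 1  [load 15/15]
  3 → cabin 2  [load 14/15]
  2 → cabin 3  [load 13/15]
  1 → cabin 2  [load 15/15]
  1 → cabin 3  [load 14/15]
6 cabins opened.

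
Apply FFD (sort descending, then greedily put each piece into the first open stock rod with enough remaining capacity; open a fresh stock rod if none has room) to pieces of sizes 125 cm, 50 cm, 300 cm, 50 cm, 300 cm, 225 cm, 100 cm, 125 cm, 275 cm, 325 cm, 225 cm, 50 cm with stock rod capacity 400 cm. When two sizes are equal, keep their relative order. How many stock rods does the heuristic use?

Sorted descending: 325, 300, 300, 275, 225, 225, 125, 125, 100, 50, 50, 50.
  325 → stock rod 1 (new)  [load 325/400]
  300 → stock rod 2 (new)  [load 300/400]
  300 → stock rod 3 (new)  [load 300/400]
  275 → stock rod 4 (new)  [load 275/400]
  225 → stock rod 5 (new)  [load 225/400]
  225 → stock rod 6 (new)  [load 225/400]
  125 → stock rod 4  [load 400/400]
  125 → stock rod 5  [load 350/400]
  100 → stock rod 2  [load 400/400]
  50 → stock rod 1  [load 375/400]
  50 → stock rod 3  [load 350/400]
  50 → stock rod 3  [load 400/400]
6 stock rods opened.

6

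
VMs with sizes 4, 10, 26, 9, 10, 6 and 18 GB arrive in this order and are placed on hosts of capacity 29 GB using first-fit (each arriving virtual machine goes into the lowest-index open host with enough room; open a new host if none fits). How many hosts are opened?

  4 → host 1 (new)  [load 4/29]
  10 → host 1  [load 14/29]
  26 → host 2 (new)  [load 26/29]
  9 → host 1  [load 23/29]
  10 → host 3 (new)  [load 10/29]
  6 → host 1  [load 29/29]
  18 → host 3  [load 28/29]
3 hosts opened.

3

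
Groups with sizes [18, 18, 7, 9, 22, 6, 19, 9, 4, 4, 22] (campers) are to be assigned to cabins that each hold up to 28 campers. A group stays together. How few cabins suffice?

6

Total = 22 + 22 + 19 + 18 + 18 + 9 + 9 + 7 + 6 + 4 + 4 = 138 campers.
Lower bound: ⌈138/28⌉ = 5 cabins.
A packing using 6 cabins:
  cabin 1: 22 + 6 = 28
  cabin 2: 22 + 4 = 26
  cabin 3: 19 + 9 = 28
  cabin 4: 18 + 9 = 27
  cabin 5: 18 + 7 = 25
  cabin 6: 4 = 4
No arrangement into 5 cabins stays within capacity, so 6 is optimal.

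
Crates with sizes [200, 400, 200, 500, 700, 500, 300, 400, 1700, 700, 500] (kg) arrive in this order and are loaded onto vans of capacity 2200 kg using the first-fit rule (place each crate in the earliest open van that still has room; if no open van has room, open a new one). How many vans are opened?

3

  200 → van 1 (new)  [load 200/2200]
  400 → van 1  [load 600/2200]
  200 → van 1  [load 800/2200]
  500 → van 1  [load 1300/2200]
  700 → van 1  [load 2000/2200]
  500 → van 2 (new)  [load 500/2200]
  300 → van 2  [load 800/2200]
  400 → van 2  [load 1200/2200]
  1700 → van 3 (new)  [load 1700/2200]
  700 → van 2  [load 1900/2200]
  500 → van 3  [load 2200/2200]
3 vans opened.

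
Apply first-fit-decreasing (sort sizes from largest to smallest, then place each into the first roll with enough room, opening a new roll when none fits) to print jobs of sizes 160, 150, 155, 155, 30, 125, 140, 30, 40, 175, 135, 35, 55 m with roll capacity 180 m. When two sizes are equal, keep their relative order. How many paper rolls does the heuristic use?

Sorted descending: 175, 160, 155, 155, 150, 140, 135, 125, 55, 40, 35, 30, 30.
  175 → roll 1 (new)  [load 175/180]
  160 → roll 2 (new)  [load 160/180]
  155 → roll 3 (new)  [load 155/180]
  155 → roll 4 (new)  [load 155/180]
  150 → roll 5 (new)  [load 150/180]
  140 → roll 6 (new)  [load 140/180]
  135 → roll 7 (new)  [load 135/180]
  125 → roll 8 (new)  [load 125/180]
  55 → roll 8  [load 180/180]
  40 → roll 6  [load 180/180]
  35 → roll 7  [load 170/180]
  30 → roll 5  [load 180/180]
  30 → roll 9 (new)  [load 30/180]
9 paper rolls opened.

9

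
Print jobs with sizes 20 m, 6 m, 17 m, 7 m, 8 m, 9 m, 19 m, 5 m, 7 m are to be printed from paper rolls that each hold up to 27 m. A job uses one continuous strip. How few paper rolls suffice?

4

Total = 20 + 19 + 17 + 9 + 8 + 7 + 7 + 6 + 5 = 98 m.
Lower bound: ⌈98/27⌉ = 4 paper rolls.
A packing using 4 paper rolls:
  roll 1: 20 + 7 = 27
  roll 2: 19 + 8 = 27
  roll 3: 17 + 9 = 26
  roll 4: 7 + 6 + 5 = 18
This matches the lower bound, so 4 is optimal.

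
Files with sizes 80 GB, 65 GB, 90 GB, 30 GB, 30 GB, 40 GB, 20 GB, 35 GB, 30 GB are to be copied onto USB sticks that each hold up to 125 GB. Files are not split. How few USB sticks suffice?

4

Total = 90 + 80 + 65 + 40 + 35 + 30 + 30 + 30 + 20 = 420 GB.
Lower bound: ⌈420/125⌉ = 4 USB sticks.
A packing using 4 USB sticks:
  USB stick 1: 90 + 35 = 125
  USB stick 2: 80 + 40 = 120
  USB stick 3: 65 + 30 + 30 = 125
  USB stick 4: 30 + 20 = 50
This matches the lower bound, so 4 is optimal.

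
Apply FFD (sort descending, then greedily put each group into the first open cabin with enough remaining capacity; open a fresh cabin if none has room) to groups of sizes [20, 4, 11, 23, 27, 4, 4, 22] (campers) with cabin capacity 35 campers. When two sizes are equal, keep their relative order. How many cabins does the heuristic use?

4

Sorted descending: 27, 23, 22, 20, 11, 4, 4, 4.
  27 → cabin 1 (new)  [load 27/35]
  23 → cabin 2 (new)  [load 23/35]
  22 → cabin 3 (new)  [load 22/35]
  20 → cabin 4 (new)  [load 20/35]
  11 → cabin 2  [load 34/35]
  4 → cabin 1  [load 31/35]
  4 → cabin 1  [load 35/35]
  4 → cabin 3  [load 26/35]
4 cabins opened.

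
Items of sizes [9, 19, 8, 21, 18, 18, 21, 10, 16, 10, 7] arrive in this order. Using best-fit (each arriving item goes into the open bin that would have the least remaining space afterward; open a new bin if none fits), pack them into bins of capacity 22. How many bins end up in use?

  9 → bin 1 (new)  [load 9/22]
  19 → bin 2 (new)  [load 19/22]
  8 → bin 1  [load 17/22]
  21 → bin 3 (new)  [load 21/22]
  18 → bin 4 (new)  [load 18/22]
  18 → bin 5 (new)  [load 18/22]
  21 → bin 6 (new)  [load 21/22]
  10 → bin 7 (new)  [load 10/22]
  16 → bin 8 (new)  [load 16/22]
  10 → bin 7  [load 20/22]
  7 → bin 9 (new)  [load 7/22]
9 bins opened.

9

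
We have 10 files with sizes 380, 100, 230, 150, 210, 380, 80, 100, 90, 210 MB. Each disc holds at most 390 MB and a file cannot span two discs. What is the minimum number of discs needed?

6

Total = 380 + 380 + 230 + 210 + 210 + 150 + 100 + 100 + 90 + 80 = 1930 MB.
Lower bound: ⌈1930/390⌉ = 5 discs.
A packing using 6 discs:
  disc 1: 380 = 380
  disc 2: 380 = 380
  disc 3: 230 + 150 = 380
  disc 4: 210 + 100 + 80 = 390
  disc 5: 210 + 100 = 310
  disc 6: 90 = 90
No arrangement into 5 discs stays within capacity, so 6 is optimal.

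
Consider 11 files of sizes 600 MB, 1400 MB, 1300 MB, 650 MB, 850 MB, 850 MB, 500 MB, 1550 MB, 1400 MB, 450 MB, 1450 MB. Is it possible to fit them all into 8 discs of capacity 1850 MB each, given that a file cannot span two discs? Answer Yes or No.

A valid assignment using 7 discs:
  disc 1: 1550 = 1550
  disc 2: 1450 = 1450
  disc 3: 1400 + 450 = 1850
  disc 4: 1400 = 1400
  disc 5: 1300 + 500 = 1800
  disc 6: 850 + 850 = 1700
  disc 7: 650 + 600 = 1250
That uses only 7 ≤ 8, so 8 discs are enough.

Yes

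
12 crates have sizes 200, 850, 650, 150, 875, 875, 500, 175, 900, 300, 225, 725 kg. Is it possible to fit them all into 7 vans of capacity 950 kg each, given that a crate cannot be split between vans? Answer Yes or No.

No

Total = 6425 kg; ⌈6425/950⌉ = 7.
The bound of 7 does not rule out 7, but exhaustive search shows no assignment into 7 vans of capacity 950 kg exists — the minimum is 8.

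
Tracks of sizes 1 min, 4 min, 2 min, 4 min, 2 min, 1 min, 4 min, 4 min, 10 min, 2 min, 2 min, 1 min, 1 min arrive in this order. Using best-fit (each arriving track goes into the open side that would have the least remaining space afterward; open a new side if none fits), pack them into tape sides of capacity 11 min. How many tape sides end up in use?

  1 → side 1 (new)  [load 1/11]
  4 → side 1  [load 5/11]
  2 → side 1  [load 7/11]
  4 → side 1  [load 11/11]
  2 → side 2 (new)  [load 2/11]
  1 → side 2  [load 3/11]
  4 → side 2  [load 7/11]
  4 → side 2  [load 11/11]
  10 → side 3 (new)  [load 10/11]
  2 → side 4 (new)  [load 2/11]
  2 → side 4  [load 4/11]
  1 → side 3  [load 11/11]
  1 → side 4  [load 5/11]
4 tape sides opened.

4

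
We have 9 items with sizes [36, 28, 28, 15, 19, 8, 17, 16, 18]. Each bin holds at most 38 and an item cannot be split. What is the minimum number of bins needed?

6

Total = 36 + 28 + 28 + 19 + 18 + 17 + 16 + 15 + 8 = 185.
Lower bound: ⌈185/38⌉ = 5 bins.
A packing using 6 bins:
  bin 1: 36 = 36
  bin 2: 28 + 8 = 36
  bin 3: 28 = 28
  bin 4: 19 + 18 = 37
  bin 5: 17 + 16 = 33
  bin 6: 15 = 15
No arrangement into 5 bins stays within capacity, so 6 is optimal.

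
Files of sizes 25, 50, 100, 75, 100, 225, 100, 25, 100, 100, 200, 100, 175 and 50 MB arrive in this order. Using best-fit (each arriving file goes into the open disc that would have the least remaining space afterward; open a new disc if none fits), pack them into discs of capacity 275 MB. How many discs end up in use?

  25 → disc 1 (new)  [load 25/275]
  50 → disc 1  [load 75/275]
  100 → disc 1  [load 175/275]
  75 → disc 1  [load 250/275]
  100 → disc 2 (new)  [load 100/275]
  225 → disc 3 (new)  [load 225/275]
  100 → disc 2  [load 200/275]
  25 → disc 1  [load 275/275]
  100 → disc 4 (new)  [load 100/275]
  100 → disc 4  [load 200/275]
  200 → disc 5 (new)  [load 200/275]
  100 → disc 6 (new)  [load 100/275]
  175 → disc 6  [load 275/275]
  50 → disc 3  [load 275/275]
6 discs opened.

6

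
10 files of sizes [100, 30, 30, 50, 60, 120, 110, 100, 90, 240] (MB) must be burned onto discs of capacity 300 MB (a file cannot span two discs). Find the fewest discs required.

4

Total = 240 + 120 + 110 + 100 + 100 + 90 + 60 + 50 + 30 + 30 = 930 MB.
Lower bound: ⌈930/300⌉ = 4 discs.
A packing using 4 discs:
  disc 1: 240 + 60 = 300
  disc 2: 120 + 110 + 50 = 280
  disc 3: 100 + 100 + 90 = 290
  disc 4: 30 + 30 = 60
This matches the lower bound, so 4 is optimal.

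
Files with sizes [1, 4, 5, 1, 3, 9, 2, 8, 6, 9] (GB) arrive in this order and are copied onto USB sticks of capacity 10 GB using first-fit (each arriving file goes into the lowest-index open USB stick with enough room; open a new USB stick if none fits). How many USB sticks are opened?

6

  1 → USB stick 1 (new)  [load 1/10]
  4 → USB stick 1  [load 5/10]
  5 → USB stick 1  [load 10/10]
  1 → USB stick 2 (new)  [load 1/10]
  3 → USB stick 2  [load 4/10]
  9 → USB stick 3 (new)  [load 9/10]
  2 → USB stick 2  [load 6/10]
  8 → USB stick 4 (new)  [load 8/10]
  6 → USB stick 5 (new)  [load 6/10]
  9 → USB stick 6 (new)  [load 9/10]
6 USB sticks opened.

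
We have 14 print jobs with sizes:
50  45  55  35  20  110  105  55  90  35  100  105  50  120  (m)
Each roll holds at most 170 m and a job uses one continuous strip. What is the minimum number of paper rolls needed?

6

Total = 120 + 110 + 105 + 105 + 100 + 90 + 55 + 55 + 50 + 50 + 45 + 35 + 35 + 20 = 975 m.
Lower bound: ⌈975/170⌉ = 6 paper rolls.
A packing using 6 paper rolls:
  roll 1: 120 + 50 = 170
  roll 2: 110 + 55 = 165
  roll 3: 105 + 55 = 160
  roll 4: 105 + 50 = 155
  roll 5: 100 + 45 + 20 = 165
  roll 6: 90 + 35 + 35 = 160
This matches the lower bound, so 6 is optimal.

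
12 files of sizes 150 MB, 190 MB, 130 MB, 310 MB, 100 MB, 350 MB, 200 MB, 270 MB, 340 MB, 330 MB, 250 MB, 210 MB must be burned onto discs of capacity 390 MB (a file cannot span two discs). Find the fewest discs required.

8

Total = 350 + 340 + 330 + 310 + 270 + 250 + 210 + 200 + 190 + 150 + 130 + 100 = 2830 MB.
Lower bound: ⌈2830/390⌉ = 8 discs.
A packing using 8 discs:
  disc 1: 350 = 350
  disc 2: 340 = 340
  disc 3: 330 = 330
  disc 4: 310 = 310
  disc 5: 270 + 100 = 370
  disc 6: 250 + 130 = 380
  disc 7: 210 + 150 = 360
  disc 8: 200 + 190 = 390
This matches the lower bound, so 8 is optimal.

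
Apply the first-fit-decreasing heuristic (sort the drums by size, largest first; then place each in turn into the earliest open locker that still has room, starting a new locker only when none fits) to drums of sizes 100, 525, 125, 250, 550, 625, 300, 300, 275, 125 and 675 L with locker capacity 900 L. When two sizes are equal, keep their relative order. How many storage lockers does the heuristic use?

5

Sorted descending: 675, 625, 550, 525, 300, 300, 275, 250, 125, 125, 100.
  675 → locker 1 (new)  [load 675/900]
  625 → locker 2 (new)  [load 625/900]
  550 → locker 3 (new)  [load 550/900]
  525 → locker 4 (new)  [load 525/900]
  300 → locker 3  [load 850/900]
  300 → locker 4  [load 825/900]
  275 → locker 2  [load 900/900]
  250 → locker 5 (new)  [load 250/900]
  125 → locker 1  [load 800/900]
  125 → locker 5  [load 375/900]
  100 → locker 1  [load 900/900]
5 storage lockers opened.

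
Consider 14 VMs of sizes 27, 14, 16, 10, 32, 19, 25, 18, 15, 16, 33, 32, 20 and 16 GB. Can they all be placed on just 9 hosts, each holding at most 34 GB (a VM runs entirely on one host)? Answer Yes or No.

No

Total = 293 GB; ⌈293/34⌉ = 9.
The bound of 9 does not rule out 9, but exhaustive search shows no assignment into 9 hosts of capacity 34 GB exists — the minimum is 10.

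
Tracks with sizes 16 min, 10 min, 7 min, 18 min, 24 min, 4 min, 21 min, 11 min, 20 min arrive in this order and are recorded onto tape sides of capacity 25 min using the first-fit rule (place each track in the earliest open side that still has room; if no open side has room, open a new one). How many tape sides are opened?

6

  16 → side 1 (new)  [load 16/25]
  10 → side 2 (new)  [load 10/25]
  7 → side 1  [load 23/25]
  18 → side 3 (new)  [load 18/25]
  24 → side 4 (new)  [load 24/25]
  4 → side 2  [load 14/25]
  21 → side 5 (new)  [load 21/25]
  11 → side 2  [load 25/25]
  20 → side 6 (new)  [load 20/25]
6 tape sides opened.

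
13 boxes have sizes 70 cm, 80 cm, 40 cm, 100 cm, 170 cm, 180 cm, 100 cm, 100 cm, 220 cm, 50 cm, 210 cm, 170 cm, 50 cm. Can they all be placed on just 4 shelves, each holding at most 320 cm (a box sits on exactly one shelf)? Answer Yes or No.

No

Total = 1540 cm; ⌈1540/320⌉ = 5.
At least 5 shelves are required, but only 4 are allowed.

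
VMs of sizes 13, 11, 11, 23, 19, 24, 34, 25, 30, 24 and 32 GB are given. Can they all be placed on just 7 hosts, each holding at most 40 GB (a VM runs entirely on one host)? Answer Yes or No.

No

Total = 246 GB; ⌈246/40⌉ = 7.
The bound of 7 does not rule out 7, but exhaustive search shows no assignment into 7 hosts of capacity 40 GB exists — the minimum is 8.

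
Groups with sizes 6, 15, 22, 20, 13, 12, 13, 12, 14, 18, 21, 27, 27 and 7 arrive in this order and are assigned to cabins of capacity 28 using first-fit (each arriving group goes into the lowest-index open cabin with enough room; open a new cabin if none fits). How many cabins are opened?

  6 → cabin 1 (new)  [load 6/28]
  15 → cabin 1  [load 21/28]
  22 → cabin 2 (new)  [load 22/28]
  20 → cabin 3 (new)  [load 20/28]
  13 → cabin 4 (new)  [load 13/28]
  12 → cabin 4  [load 25/28]
  13 → cabin 5 (new)  [load 13/28]
  12 → cabin 5  [load 25/28]
  14 → cabin 6 (new)  [load 14/28]
  18 → cabin 7 (new)  [load 18/28]
  21 → cabin 8 (new)  [load 21/28]
  27 → cabin 9 (new)  [load 27/28]
  27 → cabin 10 (new)  [load 27/28]
  7 → cabin 1  [load 28/28]
10 cabins opened.

10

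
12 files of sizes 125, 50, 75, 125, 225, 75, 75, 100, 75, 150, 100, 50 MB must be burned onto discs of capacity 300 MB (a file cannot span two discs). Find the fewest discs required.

5

Total = 225 + 150 + 125 + 125 + 100 + 100 + 75 + 75 + 75 + 75 + 50 + 50 = 1225 MB.
Lower bound: ⌈1225/300⌉ = 5 discs.
A packing using 5 discs:
  disc 1: 225 + 75 = 300
  disc 2: 150 + 125 = 275
  disc 3: 125 + 100 + 75 = 300
  disc 4: 100 + 75 + 75 + 50 = 300
  disc 5: 50 = 50
This matches the lower bound, so 5 is optimal.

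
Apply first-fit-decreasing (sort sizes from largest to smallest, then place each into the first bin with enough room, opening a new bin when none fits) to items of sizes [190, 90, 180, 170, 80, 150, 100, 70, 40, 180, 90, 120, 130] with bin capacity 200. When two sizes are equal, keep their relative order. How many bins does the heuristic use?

Sorted descending: 190, 180, 180, 170, 150, 130, 120, 100, 90, 90, 80, 70, 40.
  190 → bin 1 (new)  [load 190/200]
  180 → bin 2 (new)  [load 180/200]
  180 → bin 3 (new)  [load 180/200]
  170 → bin 4 (new)  [load 170/200]
  150 → bin 5 (new)  [load 150/200]
  130 → bin 6 (new)  [load 130/200]
  120 → bin 7 (new)  [load 120/200]
  100 → bin 8 (new)  [load 100/200]
  90 → bin 8  [load 190/200]
  90 → bin 9 (new)  [load 90/200]
  80 → bin 7  [load 200/200]
  70 → bin 6  [load 200/200]
  40 → bin 5  [load 190/200]
9 bins opened.

9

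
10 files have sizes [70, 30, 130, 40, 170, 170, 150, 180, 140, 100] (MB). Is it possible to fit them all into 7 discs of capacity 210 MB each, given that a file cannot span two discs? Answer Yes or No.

A valid assignment using 7 discs:
  disc 1: 180 + 30 = 210
  disc 2: 170 + 40 = 210
  disc 3: 170 = 170
  disc 4: 150 = 150
  disc 5: 140 + 70 = 210
  disc 6: 130 = 130
  disc 7: 100 = 100
Every load is within 210 MB, so 7 discs suffice.

Yes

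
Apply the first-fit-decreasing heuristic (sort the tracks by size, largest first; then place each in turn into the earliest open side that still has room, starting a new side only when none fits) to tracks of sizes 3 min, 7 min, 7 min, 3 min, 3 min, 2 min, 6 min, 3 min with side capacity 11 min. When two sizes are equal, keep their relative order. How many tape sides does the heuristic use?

Sorted descending: 7, 7, 6, 3, 3, 3, 3, 2.
  7 → side 1 (new)  [load 7/11]
  7 → side 2 (new)  [load 7/11]
  6 → side 3 (new)  [load 6/11]
  3 → side 1  [load 10/11]
  3 → side 2  [load 10/11]
  3 → side 3  [load 9/11]
  3 → side 4 (new)  [load 3/11]
  2 → side 3  [load 11/11]
4 tape sides opened.

4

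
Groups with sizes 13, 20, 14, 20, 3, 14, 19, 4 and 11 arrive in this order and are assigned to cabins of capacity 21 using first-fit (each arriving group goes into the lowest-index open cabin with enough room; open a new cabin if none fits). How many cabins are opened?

7

  13 → cabin 1 (new)  [load 13/21]
  20 → cabin 2 (new)  [load 20/21]
  14 → cabin 3 (new)  [load 14/21]
  20 → cabin 4 (new)  [load 20/21]
  3 → cabin 1  [load 16/21]
  14 → cabin 5 (new)  [load 14/21]
  19 → cabin 6 (new)  [load 19/21]
  4 → cabin 1  [load 20/21]
  11 → cabin 7 (new)  [load 11/21]
7 cabins opened.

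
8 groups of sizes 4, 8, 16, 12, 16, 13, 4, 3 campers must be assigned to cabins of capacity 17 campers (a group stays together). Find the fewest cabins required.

5

Total = 16 + 16 + 13 + 12 + 8 + 4 + 4 + 3 = 76 campers.
Lower bound: ⌈76/17⌉ = 5 cabins.
A packing using 5 cabins:
  cabin 1: 16 = 16
  cabin 2: 16 = 16
  cabin 3: 13 + 4 = 17
  cabin 4: 12 + 4 = 16
  cabin 5: 8 + 3 = 11
This matches the lower bound, so 5 is optimal.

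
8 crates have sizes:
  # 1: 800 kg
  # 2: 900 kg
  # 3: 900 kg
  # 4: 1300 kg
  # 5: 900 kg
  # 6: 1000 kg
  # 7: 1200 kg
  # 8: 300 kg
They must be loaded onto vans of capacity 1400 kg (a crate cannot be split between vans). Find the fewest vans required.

7

Total = 1300 + 1200 + 1000 + 900 + 900 + 900 + 800 + 300 = 7300 kg.
Lower bound: ⌈7300/1400⌉ = 6 vans.
Also, 7 crates each exceed 700 kg, and no two of those can share a van, so at least 7 vans are needed.
A packing using 7 vans:
  van 1: 1300 = 1300
  van 2: 1200 = 1200
  van 3: 1000 + 300 = 1300
  van 4: 900 = 900
  van 5: 900 = 900
  van 6: 900 = 900
  van 7: 800 = 800
This matches the lower bound, so 7 is optimal.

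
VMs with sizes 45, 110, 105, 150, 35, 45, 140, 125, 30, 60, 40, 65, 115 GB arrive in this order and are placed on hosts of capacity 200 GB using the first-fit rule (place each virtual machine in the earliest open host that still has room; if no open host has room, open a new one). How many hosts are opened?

6

  45 → host 1 (new)  [load 45/200]
  110 → host 1  [load 155/200]
  105 → host 2 (new)  [load 105/200]
  150 → host 3 (new)  [load 150/200]
  35 → host 1  [load 190/200]
  45 → host 2  [load 150/200]
  140 → host 4 (new)  [load 140/200]
  125 → host 5 (new)  [load 125/200]
  30 → host 2  [load 180/200]
  60 → host 4  [load 200/200]
  40 → host 3  [load 190/200]
  65 → host 5  [load 190/200]
  115 → host 6 (new)  [load 115/200]
6 hosts opened.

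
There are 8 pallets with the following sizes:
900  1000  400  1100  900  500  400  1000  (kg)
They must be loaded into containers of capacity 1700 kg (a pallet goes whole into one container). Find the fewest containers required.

5

Total = 1100 + 1000 + 1000 + 900 + 900 + 500 + 400 + 400 = 6200 kg.
Lower bound: ⌈6200/1700⌉ = 4 containers.
Also, 5 pallets each exceed 850 kg, and no two of those can share a container, so at least 5 containers are needed.
A packing using 5 containers:
  container 1: 1100 + 500 = 1600
  container 2: 1000 + 400 = 1400
  container 3: 1000 + 400 = 1400
  container 4: 900 = 900
  container 5: 900 = 900
This matches the lower bound, so 5 is optimal.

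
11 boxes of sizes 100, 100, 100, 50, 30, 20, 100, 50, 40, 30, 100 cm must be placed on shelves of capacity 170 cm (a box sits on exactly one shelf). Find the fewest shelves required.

Total = 100 + 100 + 100 + 100 + 100 + 50 + 50 + 40 + 30 + 30 + 20 = 720 cm.
Lower bound: ⌈720/170⌉ = 5 shelves.
A packing using 5 shelves:
  shelf 1: 100 + 50 + 20 = 170
  shelf 2: 100 + 50 = 150
  shelf 3: 100 + 40 + 30 = 170
  shelf 4: 100 + 30 = 130
  shelf 5: 100 = 100
This matches the lower bound, so 5 is optimal.

5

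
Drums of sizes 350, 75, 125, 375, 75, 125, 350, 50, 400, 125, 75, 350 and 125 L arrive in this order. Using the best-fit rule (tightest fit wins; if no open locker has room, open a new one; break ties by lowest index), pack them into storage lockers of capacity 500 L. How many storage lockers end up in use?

6

  350 → locker 1 (new)  [load 350/500]
  75 → locker 1  [load 425/500]
  125 → locker 2 (new)  [load 125/500]
  375 → locker 2  [load 500/500]
  75 → locker 1  [load 500/500]
  125 → locker 3 (new)  [load 125/500]
  350 → locker 3  [load 475/500]
  50 → locker 4 (new)  [load 50/500]
  400 → locker 4  [load 450/500]
  125 → locker 5 (new)  [load 125/500]
  75 → locker 5  [load 200/500]
  350 → locker 6 (new)  [load 350/500]
  125 → locker 6  [load 475/500]
6 storage lockers opened.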